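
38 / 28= 19 / 14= 1.36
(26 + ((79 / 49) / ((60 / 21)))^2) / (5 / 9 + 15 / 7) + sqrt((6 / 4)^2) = 11.25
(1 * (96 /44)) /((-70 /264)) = -288 /35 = -8.23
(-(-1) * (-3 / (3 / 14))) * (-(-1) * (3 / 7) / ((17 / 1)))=-6 / 17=-0.35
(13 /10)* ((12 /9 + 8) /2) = 91 /15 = 6.07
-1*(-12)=12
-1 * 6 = -6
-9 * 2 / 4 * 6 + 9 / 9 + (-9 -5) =-40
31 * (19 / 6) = 589 / 6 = 98.17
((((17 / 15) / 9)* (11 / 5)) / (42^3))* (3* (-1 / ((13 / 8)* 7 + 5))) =-187 / 272967975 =-0.00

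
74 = 74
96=96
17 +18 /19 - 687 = -12712 /19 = -669.05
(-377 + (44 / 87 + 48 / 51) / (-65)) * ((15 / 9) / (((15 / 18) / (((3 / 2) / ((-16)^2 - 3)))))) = -7249007 / 1621477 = -4.47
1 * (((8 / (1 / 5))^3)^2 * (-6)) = -24576000000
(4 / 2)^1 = 2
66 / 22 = 3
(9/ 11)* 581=5229/ 11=475.36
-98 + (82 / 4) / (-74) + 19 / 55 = -797163 / 8140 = -97.93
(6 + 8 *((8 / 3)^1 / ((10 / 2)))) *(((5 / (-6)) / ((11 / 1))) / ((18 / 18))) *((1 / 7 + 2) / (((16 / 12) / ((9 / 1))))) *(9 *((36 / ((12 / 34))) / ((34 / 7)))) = -8505 / 4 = -2126.25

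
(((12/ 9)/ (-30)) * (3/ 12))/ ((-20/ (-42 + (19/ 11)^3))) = -49043/ 2395800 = -0.02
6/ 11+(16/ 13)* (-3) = -450/ 143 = -3.15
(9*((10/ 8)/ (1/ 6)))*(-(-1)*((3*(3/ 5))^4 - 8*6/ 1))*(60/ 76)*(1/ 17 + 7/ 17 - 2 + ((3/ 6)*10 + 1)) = -3797118/ 425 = -8934.40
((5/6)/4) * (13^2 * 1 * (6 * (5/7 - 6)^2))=1156805/196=5902.07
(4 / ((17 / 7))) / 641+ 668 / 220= 1821339 / 599335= 3.04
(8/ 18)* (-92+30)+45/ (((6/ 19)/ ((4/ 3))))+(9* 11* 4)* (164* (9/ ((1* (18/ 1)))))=293710/ 9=32634.44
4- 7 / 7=3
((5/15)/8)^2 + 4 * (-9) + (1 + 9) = -14975/576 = -26.00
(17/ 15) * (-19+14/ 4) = -527/ 30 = -17.57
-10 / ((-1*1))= 10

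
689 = 689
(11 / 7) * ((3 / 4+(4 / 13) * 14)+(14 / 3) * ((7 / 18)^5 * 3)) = 700138835 / 85975344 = 8.14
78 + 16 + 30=124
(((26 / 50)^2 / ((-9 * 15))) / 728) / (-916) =13 / 4328100000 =0.00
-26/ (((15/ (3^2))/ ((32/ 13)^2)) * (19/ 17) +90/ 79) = -107268096/ 5968505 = -17.97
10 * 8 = 80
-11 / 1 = -11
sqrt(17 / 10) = sqrt(170) / 10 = 1.30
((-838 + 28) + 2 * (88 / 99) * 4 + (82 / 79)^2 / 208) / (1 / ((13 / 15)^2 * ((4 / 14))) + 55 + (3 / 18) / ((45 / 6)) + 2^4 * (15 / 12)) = -152428451695 / 15127722166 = -10.08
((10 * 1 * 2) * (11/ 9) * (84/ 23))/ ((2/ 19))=58520/ 69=848.12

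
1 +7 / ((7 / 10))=11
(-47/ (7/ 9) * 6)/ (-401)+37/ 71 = 284057/ 199297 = 1.43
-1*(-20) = 20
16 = 16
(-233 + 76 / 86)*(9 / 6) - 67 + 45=-31835 / 86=-370.17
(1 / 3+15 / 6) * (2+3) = 85 / 6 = 14.17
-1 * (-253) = 253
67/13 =5.15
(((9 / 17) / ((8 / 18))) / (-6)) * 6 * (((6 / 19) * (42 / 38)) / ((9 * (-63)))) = 9 / 12274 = 0.00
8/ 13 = 0.62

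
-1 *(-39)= 39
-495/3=-165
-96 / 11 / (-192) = 1 / 22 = 0.05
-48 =-48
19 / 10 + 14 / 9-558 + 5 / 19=-947821 / 1710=-554.28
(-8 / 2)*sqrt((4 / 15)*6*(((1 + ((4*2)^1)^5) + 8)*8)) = -32*sqrt(163885) / 5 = -2590.89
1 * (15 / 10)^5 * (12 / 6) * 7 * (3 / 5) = 63.79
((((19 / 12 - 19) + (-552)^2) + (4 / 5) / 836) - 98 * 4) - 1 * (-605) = 3823440787 / 12540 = 304899.58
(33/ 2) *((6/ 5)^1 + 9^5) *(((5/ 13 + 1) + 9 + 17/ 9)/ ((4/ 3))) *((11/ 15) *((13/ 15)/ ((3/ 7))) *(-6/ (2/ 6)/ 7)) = -4275136063/ 125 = -34201088.50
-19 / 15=-1.27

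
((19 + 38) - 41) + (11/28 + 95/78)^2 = 18.59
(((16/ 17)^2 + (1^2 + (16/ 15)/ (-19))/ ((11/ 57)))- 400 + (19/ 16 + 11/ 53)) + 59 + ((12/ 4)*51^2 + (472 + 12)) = 107200484153/ 13478960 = 7953.17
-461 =-461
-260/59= -4.41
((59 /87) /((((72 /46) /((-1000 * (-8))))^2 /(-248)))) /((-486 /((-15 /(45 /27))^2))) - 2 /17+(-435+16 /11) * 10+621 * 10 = 2894890082301038 /3953367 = 732259383.53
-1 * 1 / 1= -1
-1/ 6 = -0.17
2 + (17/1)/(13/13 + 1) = 10.50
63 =63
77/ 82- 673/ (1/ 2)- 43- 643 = -166547/ 82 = -2031.06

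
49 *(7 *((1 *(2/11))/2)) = 343/11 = 31.18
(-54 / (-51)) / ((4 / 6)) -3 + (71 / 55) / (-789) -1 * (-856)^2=-540551380927 / 737715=-732737.41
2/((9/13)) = 26/9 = 2.89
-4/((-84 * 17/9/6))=18/119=0.15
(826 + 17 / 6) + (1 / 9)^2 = 134273 / 162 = 828.85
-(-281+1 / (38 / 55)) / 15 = 3541 / 190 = 18.64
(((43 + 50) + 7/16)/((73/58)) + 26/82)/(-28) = -255021/95776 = -2.66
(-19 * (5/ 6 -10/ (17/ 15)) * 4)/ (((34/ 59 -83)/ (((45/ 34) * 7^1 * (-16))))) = 511624400/ 468469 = 1092.12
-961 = -961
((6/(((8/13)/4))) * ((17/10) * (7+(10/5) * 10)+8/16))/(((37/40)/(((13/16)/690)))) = 9802/4255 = 2.30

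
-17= -17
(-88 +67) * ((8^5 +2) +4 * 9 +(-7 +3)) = -688842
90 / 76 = 45 / 38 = 1.18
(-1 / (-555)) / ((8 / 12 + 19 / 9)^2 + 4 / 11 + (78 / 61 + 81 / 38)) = 688446 / 4390167845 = 0.00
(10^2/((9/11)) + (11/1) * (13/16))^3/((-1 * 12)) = -6737347390103/35831808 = -188027.00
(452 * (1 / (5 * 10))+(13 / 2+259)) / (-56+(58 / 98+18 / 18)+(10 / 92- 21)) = -15470329 / 4243125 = -3.65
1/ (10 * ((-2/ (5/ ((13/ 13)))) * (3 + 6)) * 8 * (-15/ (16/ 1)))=1/ 270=0.00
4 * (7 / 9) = 3.11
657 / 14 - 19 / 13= 8275 / 182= 45.47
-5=-5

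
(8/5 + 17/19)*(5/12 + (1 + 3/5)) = 9559/1900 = 5.03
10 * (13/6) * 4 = 260/3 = 86.67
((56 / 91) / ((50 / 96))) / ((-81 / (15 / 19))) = -128 / 11115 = -0.01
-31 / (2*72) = -31 / 144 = -0.22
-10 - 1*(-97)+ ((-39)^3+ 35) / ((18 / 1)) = -28859 / 9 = -3206.56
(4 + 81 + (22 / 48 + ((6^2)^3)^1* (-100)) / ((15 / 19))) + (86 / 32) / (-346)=-1472218093307 / 249120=-5909674.43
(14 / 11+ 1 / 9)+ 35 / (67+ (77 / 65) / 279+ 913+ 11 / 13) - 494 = -867426576443 / 1760984478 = -492.58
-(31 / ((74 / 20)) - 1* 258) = 9236 / 37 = 249.62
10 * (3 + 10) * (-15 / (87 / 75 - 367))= 24375 / 4573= 5.33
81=81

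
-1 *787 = -787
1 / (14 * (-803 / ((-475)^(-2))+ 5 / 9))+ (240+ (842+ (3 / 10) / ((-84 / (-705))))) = 49515368020337 / 45656572360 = 1084.52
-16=-16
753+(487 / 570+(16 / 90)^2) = 58011527 / 76950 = 753.89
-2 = -2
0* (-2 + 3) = 0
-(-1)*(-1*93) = -93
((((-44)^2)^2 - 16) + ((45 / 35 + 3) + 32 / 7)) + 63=3748151.86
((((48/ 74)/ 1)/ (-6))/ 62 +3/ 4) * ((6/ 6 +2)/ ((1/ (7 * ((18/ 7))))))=92691/ 2294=40.41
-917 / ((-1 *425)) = 917 / 425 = 2.16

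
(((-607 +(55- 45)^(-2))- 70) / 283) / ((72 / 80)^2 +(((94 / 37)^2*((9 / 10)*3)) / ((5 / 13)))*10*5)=-0.00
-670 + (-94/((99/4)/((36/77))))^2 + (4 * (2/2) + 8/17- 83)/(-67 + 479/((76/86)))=-4449763181476/6671186291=-667.01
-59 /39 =-1.51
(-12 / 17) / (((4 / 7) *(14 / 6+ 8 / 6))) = -0.34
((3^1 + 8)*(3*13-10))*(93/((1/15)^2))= 6675075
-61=-61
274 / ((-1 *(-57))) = 274 / 57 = 4.81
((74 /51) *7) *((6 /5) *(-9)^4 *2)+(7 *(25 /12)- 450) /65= 2120636327 /13260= 159927.32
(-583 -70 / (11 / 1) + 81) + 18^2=-2028 / 11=-184.36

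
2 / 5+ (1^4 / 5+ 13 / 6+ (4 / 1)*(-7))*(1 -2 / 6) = -751 / 45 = -16.69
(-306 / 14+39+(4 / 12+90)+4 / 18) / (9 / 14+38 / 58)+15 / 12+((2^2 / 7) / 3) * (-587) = -3663907 / 132804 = -27.59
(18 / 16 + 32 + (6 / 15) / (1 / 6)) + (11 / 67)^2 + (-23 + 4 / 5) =2397477 / 179560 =13.35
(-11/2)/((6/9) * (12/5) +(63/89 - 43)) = 4895/36216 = 0.14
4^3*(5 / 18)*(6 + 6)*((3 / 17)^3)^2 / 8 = 19440 / 24137569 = 0.00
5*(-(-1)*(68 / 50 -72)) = -1766 / 5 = -353.20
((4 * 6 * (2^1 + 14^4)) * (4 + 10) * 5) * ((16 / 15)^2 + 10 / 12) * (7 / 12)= 1113174356 / 15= 74211623.73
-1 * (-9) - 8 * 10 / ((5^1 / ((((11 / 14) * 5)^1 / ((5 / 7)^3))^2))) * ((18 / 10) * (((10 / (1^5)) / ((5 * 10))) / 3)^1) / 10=-1040001 / 78125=-13.31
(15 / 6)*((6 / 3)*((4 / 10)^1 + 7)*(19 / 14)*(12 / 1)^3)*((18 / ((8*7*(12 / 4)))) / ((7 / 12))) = 15937.40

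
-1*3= -3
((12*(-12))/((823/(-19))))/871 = 0.00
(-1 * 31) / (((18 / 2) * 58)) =-31 / 522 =-0.06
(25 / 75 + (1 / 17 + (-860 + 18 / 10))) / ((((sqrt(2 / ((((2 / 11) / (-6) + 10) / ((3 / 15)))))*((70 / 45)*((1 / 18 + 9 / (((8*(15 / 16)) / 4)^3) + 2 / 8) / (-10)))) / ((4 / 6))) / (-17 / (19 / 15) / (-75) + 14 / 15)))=6934089700*sqrt(108570) / 187005049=12217.74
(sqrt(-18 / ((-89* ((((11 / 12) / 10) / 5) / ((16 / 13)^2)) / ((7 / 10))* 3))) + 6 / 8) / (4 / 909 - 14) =-43632* sqrt(68530) / 80956447 - 2727 / 50888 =-0.19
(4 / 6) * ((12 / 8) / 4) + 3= 13 / 4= 3.25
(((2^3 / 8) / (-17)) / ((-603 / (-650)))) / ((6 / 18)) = -650 / 3417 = -0.19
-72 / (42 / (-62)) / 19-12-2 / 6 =-2689 / 399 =-6.74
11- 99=-88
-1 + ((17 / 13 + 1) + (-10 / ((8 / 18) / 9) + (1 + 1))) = -5179 / 26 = -199.19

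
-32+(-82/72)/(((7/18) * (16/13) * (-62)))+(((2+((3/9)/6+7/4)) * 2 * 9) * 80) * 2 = 151768597/13888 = 10928.04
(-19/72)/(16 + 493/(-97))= -1843/76248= -0.02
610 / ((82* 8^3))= 305 / 20992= 0.01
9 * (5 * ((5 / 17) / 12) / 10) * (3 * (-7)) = -315 / 136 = -2.32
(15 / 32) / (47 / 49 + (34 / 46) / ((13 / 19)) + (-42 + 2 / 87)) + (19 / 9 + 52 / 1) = 793145344933 / 14660896896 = 54.10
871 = 871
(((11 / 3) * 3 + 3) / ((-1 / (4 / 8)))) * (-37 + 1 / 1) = 252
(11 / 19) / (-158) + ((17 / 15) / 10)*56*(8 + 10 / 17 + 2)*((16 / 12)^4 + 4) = 39001687 / 81054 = 481.18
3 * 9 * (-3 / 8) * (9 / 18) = -81 / 16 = -5.06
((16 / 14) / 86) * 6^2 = 144 / 301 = 0.48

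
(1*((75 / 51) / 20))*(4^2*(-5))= -100 / 17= -5.88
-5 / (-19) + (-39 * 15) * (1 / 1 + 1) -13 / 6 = -1171.90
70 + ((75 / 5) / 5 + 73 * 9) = 730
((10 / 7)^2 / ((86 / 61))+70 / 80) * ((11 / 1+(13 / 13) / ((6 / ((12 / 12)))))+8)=4502135 / 101136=44.52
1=1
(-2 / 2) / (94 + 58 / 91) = -91 / 8612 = -0.01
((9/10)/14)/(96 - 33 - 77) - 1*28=-54889/1960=-28.00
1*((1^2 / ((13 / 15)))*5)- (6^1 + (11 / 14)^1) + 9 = 1453 / 182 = 7.98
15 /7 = 2.14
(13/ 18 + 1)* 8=124/ 9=13.78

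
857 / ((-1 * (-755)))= 857 / 755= 1.14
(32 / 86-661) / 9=-9469 / 129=-73.40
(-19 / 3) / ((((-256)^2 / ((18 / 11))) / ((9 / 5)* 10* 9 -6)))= -2223 / 90112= -0.02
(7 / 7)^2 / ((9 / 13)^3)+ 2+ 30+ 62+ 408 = 368155 / 729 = 505.01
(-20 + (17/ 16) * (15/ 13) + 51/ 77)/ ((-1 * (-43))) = -290077/ 688688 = -0.42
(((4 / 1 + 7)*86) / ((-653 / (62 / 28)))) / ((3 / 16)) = -234608 / 13713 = -17.11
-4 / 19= -0.21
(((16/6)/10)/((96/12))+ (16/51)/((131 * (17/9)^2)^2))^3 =0.00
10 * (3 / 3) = 10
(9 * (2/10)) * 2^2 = 36/5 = 7.20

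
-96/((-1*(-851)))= -96/851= -0.11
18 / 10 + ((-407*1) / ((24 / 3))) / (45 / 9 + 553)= 38141 / 22320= 1.71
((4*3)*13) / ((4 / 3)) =117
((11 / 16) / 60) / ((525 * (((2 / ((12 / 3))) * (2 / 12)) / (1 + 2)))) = 11 / 14000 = 0.00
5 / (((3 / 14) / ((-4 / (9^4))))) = -280 / 19683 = -0.01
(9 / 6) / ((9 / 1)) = 0.17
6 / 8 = 3 / 4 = 0.75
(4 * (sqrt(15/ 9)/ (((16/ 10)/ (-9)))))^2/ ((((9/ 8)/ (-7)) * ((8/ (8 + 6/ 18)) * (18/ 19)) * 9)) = -415625/ 648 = -641.40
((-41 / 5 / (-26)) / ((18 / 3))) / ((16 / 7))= 0.02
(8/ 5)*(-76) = -608/ 5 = -121.60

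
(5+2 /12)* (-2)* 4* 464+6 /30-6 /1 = -287767 /15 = -19184.47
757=757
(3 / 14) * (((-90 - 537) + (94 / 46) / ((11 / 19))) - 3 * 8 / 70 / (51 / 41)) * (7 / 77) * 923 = -129998460969 / 11591195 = -11215.28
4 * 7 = 28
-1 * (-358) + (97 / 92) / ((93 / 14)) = 1532203 / 4278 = 358.16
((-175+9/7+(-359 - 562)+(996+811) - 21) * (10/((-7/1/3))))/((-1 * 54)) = 8065/147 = 54.86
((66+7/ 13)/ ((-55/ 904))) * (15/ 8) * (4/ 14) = -585.88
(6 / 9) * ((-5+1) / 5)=-8 / 15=-0.53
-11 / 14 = -0.79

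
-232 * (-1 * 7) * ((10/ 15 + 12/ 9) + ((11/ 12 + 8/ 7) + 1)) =24650/ 3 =8216.67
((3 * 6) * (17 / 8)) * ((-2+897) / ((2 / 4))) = 136935 / 2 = 68467.50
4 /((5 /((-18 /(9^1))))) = -1.60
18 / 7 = 2.57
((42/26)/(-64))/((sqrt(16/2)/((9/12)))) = -0.01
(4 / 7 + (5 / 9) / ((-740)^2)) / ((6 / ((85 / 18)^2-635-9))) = -794187442337 / 13413133440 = -59.21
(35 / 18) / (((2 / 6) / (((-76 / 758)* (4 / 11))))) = -2660 / 12507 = -0.21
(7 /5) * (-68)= -476 /5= -95.20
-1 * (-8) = 8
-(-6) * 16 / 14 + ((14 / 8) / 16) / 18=55345 / 8064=6.86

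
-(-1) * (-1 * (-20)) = 20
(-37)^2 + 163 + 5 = 1537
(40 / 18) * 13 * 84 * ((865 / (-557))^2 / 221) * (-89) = -37291534000 / 15822699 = -2356.84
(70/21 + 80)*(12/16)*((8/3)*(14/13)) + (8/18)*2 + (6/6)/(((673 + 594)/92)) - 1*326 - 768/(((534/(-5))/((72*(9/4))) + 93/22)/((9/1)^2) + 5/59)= -127334863912742/20845516419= -6108.50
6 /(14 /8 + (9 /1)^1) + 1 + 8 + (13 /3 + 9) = 2953 /129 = 22.89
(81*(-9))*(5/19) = -3645/19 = -191.84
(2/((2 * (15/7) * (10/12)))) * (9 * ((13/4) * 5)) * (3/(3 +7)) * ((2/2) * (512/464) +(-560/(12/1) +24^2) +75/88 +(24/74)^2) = 912296719971/69873760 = 13056.36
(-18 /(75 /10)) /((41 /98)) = -1176 /205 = -5.74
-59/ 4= -14.75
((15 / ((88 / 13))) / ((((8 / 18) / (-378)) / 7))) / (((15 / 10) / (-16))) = 1547910 / 11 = 140719.09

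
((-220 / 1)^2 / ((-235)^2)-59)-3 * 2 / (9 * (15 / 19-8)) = -52686403 / 907899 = -58.03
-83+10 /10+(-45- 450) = -577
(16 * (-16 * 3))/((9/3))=-256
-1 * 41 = -41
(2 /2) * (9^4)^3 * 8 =2259436291848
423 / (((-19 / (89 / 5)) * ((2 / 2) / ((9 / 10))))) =-338823 / 950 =-356.66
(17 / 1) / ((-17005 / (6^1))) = -0.01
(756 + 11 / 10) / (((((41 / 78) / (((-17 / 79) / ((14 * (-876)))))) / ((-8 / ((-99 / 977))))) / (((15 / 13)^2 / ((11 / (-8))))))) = -1.93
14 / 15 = 0.93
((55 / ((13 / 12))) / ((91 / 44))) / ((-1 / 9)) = -261360 / 1183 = -220.93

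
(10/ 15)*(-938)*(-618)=386456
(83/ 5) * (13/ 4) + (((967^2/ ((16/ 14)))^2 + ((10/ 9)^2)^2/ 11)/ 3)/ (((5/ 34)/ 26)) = 683371673665517711147/ 17321040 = 39453270338589.24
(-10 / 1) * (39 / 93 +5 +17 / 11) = -23750 / 341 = -69.65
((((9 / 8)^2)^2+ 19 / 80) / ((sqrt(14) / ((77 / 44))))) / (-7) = -0.12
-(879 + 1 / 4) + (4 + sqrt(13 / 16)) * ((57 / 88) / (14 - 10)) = -77317 / 88 + 57 * sqrt(13) / 1408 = -878.46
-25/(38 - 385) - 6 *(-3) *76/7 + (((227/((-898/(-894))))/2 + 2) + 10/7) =680380903/2181242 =311.92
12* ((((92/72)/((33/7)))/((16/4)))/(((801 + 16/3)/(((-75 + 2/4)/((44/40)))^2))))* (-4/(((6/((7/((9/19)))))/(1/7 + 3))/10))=-33956429500/23708619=-1432.24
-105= -105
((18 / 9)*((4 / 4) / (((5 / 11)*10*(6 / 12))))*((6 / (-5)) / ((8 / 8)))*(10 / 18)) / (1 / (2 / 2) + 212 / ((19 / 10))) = -836 / 160425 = -0.01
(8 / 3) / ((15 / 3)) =8 / 15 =0.53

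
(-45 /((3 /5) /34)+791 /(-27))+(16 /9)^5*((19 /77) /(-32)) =-11728097351 /4546773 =-2579.43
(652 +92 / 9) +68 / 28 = 41873 / 63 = 664.65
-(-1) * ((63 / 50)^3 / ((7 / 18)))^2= 103355177121 / 3906250000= 26.46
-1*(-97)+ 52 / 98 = 4779 / 49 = 97.53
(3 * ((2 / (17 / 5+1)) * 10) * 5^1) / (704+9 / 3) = 750 / 7777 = 0.10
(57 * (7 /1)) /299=399 /299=1.33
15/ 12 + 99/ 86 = 413/ 172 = 2.40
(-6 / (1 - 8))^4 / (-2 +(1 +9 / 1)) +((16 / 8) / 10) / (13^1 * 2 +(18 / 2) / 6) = 49352 / 660275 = 0.07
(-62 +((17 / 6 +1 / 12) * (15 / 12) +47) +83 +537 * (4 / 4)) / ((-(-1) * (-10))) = -5843 / 96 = -60.86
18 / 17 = 1.06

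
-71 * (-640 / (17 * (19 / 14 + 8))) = 636160 / 2227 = 285.66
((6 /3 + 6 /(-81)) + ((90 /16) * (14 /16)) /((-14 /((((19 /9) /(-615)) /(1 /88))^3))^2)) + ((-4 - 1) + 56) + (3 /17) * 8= 4131821281756986207368453 /76039665706268773621875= 54.34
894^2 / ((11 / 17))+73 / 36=489133235 / 396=1235184.94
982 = 982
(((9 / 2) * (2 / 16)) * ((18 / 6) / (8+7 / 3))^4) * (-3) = -177147 / 14776336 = -0.01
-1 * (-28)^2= -784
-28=-28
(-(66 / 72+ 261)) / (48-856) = 3143 / 9696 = 0.32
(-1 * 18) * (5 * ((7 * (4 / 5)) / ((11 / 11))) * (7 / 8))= -441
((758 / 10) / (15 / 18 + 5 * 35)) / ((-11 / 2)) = -4548 / 58025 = -0.08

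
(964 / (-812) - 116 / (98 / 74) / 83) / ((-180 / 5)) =88163 / 1415316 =0.06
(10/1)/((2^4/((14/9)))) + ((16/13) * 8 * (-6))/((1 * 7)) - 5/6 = -8.30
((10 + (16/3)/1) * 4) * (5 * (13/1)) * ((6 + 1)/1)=83720/3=27906.67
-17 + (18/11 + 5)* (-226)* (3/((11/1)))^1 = -51551/121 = -426.04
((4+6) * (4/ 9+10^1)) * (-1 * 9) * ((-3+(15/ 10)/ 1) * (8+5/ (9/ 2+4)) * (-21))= -4323060/ 17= -254297.65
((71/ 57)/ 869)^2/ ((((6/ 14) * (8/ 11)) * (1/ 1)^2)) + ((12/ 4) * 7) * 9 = 1011741676351/ 5353130376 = 189.00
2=2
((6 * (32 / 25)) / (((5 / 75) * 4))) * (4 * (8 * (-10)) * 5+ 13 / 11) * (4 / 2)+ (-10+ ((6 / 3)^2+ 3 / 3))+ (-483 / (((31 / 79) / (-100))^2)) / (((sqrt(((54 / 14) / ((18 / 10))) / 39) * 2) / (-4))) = 267543339.13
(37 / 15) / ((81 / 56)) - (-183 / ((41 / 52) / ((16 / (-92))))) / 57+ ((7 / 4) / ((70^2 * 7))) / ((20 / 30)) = 1.00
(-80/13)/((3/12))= -320/13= -24.62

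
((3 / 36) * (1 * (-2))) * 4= -2 / 3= -0.67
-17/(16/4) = -17/4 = -4.25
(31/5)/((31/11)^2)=121/155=0.78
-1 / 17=-0.06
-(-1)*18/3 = 6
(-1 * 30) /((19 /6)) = -180 /19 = -9.47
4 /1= 4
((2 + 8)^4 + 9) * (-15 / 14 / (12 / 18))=-450405 / 28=-16085.89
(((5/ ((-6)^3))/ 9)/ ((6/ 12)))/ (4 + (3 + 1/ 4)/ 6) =-10/ 8829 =-0.00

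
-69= -69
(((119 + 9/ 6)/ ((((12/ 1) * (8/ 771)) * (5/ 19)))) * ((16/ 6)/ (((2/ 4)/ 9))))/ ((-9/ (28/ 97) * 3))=-1887.20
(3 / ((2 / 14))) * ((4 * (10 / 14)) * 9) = 540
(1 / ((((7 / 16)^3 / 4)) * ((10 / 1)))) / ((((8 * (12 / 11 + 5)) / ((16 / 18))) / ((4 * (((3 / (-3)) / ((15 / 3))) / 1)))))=-360448 / 5170725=-0.07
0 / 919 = 0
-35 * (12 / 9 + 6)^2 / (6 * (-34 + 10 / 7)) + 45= 168155 / 3078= 54.63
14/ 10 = 1.40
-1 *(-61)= 61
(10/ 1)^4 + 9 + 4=10013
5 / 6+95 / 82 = 245 / 123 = 1.99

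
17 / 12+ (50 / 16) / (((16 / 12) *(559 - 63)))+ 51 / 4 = 14.17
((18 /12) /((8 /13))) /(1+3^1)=39 /64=0.61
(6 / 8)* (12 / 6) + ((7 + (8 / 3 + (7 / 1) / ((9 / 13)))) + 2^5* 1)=959 / 18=53.28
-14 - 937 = -951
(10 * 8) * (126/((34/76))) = 383040/17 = 22531.76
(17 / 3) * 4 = 68 / 3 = 22.67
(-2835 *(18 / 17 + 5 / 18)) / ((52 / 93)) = -11981655 / 1768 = -6776.95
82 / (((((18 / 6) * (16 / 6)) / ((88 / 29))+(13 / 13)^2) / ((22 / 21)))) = 4961 / 210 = 23.62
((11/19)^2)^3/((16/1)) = 1771561/752734096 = 0.00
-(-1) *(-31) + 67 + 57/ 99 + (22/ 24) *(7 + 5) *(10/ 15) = 483/ 11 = 43.91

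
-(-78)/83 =78/83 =0.94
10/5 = 2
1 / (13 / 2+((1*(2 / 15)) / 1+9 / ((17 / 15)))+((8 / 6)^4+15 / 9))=13770 / 267161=0.05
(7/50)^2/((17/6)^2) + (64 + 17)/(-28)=-14618277/5057500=-2.89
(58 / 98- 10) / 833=-461 / 40817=-0.01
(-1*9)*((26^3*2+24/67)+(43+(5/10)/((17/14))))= -360791838/1139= -316761.93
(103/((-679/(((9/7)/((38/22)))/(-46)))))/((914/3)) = 30591/3796867508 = 0.00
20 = 20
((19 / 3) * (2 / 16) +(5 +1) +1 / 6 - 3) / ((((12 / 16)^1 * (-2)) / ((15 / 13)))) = -475 / 156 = -3.04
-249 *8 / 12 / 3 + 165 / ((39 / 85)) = 11867 / 39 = 304.28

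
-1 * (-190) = 190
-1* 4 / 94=-2 / 47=-0.04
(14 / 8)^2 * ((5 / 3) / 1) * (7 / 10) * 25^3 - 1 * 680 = 5294095 / 96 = 55146.82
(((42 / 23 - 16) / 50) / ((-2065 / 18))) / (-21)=-978 / 8311625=-0.00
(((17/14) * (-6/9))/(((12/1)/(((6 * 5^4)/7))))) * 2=-10625/147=-72.28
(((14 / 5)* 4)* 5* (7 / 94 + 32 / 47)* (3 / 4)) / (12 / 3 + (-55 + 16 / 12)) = -4473 / 7003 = -0.64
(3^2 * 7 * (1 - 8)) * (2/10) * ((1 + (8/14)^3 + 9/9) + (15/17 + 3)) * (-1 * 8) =2547936/595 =4282.25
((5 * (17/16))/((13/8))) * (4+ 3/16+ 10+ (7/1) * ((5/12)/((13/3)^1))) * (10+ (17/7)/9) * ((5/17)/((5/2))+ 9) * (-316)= -122442469325/85176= -1437523.12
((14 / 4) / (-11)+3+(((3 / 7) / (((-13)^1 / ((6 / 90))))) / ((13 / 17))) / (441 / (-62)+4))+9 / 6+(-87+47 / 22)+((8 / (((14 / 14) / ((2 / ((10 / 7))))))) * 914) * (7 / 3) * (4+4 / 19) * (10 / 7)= 205563023097191 / 1431560130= 143593.71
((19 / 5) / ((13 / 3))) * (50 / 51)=190 / 221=0.86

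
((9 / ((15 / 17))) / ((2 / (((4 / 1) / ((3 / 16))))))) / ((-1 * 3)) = -544 / 15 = -36.27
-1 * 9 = -9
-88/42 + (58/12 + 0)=115/42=2.74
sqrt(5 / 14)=sqrt(70) / 14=0.60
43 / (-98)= -43 / 98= -0.44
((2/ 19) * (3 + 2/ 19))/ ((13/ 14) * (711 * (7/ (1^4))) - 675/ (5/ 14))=236/ 1972143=0.00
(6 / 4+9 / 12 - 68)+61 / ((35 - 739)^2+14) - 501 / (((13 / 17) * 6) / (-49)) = 5284.67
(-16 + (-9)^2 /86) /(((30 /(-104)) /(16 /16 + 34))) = 235690 /129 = 1827.05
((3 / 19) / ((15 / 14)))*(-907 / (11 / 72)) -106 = -1025026 / 1045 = -980.89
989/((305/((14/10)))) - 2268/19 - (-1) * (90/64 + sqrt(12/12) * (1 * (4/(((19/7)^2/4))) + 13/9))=-17409922111/158551200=-109.81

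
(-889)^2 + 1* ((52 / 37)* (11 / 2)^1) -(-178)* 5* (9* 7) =31316753 / 37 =846398.73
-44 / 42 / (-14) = 11 / 147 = 0.07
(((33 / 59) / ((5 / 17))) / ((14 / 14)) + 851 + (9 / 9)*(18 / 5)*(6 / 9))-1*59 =234909 / 295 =796.30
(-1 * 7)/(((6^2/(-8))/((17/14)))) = 17/9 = 1.89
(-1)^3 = -1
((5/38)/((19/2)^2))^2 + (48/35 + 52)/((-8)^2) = 21970482427/26345693360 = 0.83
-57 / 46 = -1.24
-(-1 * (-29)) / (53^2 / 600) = -17400 / 2809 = -6.19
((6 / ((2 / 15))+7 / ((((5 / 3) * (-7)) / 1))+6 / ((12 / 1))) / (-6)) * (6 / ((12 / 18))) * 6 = -4041 / 10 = -404.10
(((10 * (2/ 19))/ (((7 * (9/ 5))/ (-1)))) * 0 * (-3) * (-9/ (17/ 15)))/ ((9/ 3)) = 0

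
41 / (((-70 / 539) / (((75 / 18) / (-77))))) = 17.08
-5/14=-0.36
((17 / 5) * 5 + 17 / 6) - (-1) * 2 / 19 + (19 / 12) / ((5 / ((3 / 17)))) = 387493 / 19380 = 19.99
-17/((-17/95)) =95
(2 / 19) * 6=0.63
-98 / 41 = -2.39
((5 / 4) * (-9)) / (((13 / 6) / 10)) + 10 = -545 / 13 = -41.92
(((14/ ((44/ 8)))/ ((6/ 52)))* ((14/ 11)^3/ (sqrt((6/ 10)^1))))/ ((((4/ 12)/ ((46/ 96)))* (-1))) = -2871596* sqrt(15)/ 131769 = -84.40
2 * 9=18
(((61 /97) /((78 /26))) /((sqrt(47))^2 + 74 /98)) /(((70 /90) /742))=158417 /37830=4.19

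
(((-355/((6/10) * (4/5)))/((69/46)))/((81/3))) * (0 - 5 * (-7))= -310625/486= -639.15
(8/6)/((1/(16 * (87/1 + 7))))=6016/3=2005.33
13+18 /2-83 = -61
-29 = -29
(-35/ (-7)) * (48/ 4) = 60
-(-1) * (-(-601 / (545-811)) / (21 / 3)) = -601 / 1862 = -0.32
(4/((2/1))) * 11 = 22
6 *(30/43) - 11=-293/43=-6.81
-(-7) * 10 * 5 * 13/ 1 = 4550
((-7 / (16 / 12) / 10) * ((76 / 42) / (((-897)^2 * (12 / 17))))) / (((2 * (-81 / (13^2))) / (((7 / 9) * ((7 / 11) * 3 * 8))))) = 15827 / 763569180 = 0.00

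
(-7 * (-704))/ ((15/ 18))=5913.60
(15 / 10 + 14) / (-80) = -31 / 160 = -0.19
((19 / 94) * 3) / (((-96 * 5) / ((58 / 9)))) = -551 / 67680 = -0.01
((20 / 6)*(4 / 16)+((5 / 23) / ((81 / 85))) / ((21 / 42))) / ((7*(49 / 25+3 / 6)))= 120125 / 1604043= 0.07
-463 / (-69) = 463 / 69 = 6.71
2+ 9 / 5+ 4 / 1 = 39 / 5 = 7.80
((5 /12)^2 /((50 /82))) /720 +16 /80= 20777 /103680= 0.20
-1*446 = -446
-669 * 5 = -3345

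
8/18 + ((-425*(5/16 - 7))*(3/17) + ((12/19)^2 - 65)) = 22738105/51984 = 437.41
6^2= 36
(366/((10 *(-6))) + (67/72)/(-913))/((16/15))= -2005283/350592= -5.72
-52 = -52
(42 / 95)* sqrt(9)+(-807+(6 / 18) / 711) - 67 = -176834137 / 202635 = -872.67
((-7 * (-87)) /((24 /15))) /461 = 3045 /3688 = 0.83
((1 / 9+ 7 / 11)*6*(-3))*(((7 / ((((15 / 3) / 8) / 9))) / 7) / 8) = -1332 / 55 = -24.22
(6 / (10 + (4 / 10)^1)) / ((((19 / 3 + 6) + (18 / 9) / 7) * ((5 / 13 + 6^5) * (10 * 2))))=63 / 214317160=0.00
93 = 93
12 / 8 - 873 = -1743 / 2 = -871.50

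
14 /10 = 7 /5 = 1.40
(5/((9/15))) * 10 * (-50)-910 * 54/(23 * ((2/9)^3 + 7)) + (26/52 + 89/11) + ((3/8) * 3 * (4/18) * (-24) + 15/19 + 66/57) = -4466.87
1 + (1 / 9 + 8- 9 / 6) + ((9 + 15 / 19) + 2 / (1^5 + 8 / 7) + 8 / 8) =33061 / 1710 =19.33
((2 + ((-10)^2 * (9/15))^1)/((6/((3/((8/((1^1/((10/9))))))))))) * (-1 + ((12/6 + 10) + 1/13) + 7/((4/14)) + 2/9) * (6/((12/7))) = 1817809/4160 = 436.97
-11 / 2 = -5.50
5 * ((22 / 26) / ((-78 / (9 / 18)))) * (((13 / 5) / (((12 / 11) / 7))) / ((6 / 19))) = -16093 / 11232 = -1.43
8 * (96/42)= 128/7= 18.29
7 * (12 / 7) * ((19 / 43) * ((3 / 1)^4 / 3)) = 6156 / 43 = 143.16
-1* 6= -6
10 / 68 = 0.15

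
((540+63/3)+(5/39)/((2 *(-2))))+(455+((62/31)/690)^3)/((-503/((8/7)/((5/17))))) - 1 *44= 19301781110488553/37592106142500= 513.45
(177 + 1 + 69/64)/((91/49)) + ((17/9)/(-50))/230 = 96.43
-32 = -32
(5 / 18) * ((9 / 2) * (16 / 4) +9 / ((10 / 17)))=37 / 4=9.25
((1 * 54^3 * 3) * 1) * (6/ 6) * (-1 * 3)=-1417176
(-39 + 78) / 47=39 / 47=0.83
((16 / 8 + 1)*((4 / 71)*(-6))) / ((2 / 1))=-36 / 71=-0.51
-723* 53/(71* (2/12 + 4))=-229914/1775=-129.53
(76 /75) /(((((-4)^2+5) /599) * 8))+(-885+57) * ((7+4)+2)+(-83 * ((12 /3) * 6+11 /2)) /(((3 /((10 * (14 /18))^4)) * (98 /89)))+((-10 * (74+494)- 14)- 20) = -18799832750653 /6889050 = -2728944.16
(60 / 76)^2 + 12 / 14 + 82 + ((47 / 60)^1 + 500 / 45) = 43382207 / 454860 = 95.37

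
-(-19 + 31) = -12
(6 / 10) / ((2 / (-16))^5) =-98304 / 5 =-19660.80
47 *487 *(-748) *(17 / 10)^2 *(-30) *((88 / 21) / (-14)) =-444306693.78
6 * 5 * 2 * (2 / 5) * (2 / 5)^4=384 / 625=0.61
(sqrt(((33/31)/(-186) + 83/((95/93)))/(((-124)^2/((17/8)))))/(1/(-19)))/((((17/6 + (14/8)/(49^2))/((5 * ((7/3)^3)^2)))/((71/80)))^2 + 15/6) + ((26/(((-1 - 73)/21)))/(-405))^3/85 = 753571/10593156864375 - 8208832947066573409 * sqrt(23958319895)/1577747576031430965081800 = -0.81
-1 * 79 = -79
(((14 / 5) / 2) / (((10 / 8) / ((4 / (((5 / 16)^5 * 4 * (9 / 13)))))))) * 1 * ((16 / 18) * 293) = 894661820416 / 6328125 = 141378.66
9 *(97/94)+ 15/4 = 2451/188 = 13.04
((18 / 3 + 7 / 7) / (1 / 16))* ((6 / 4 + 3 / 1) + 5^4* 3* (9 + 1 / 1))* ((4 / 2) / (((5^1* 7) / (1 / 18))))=100024 / 15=6668.27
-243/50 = -4.86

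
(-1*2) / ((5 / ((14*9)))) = -252 / 5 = -50.40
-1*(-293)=293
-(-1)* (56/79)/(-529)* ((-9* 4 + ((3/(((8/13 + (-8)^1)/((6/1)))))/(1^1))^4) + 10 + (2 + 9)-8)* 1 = -5642791/342351872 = -0.02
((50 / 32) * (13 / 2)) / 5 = 65 / 32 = 2.03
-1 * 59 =-59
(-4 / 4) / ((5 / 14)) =-14 / 5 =-2.80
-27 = -27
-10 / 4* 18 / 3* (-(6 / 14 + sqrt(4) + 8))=1095 / 7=156.43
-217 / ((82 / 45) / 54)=-263655 / 41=-6430.61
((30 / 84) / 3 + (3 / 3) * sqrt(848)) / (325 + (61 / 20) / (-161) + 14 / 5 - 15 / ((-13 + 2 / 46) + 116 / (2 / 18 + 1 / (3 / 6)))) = 422050 / 1160789529 + 4726960 * sqrt(53) / 386929843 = 0.09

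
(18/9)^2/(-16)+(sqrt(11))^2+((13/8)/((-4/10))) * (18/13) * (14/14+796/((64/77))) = -688879/128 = -5381.87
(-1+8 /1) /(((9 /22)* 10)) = 77 /45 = 1.71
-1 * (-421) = 421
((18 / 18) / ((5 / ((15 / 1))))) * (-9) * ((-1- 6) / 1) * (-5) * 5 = -4725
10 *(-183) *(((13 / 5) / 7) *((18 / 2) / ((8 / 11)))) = -235521 / 28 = -8411.46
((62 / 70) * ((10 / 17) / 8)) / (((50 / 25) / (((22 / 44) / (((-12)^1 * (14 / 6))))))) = -31 / 53312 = -0.00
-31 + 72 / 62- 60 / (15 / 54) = -7621 / 31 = -245.84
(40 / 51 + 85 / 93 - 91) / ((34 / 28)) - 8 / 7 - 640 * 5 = -205365348 / 62713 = -3274.69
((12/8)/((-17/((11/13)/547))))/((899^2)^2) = -33/157924082567495374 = -0.00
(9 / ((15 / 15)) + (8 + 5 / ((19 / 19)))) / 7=22 / 7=3.14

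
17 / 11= 1.55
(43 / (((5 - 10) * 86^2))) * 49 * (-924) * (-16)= -181104 / 215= -842.34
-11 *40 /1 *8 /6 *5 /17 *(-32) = 281600 /51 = 5521.57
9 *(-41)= -369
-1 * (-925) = 925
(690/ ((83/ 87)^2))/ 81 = 193430/ 20667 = 9.36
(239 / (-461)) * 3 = -717 / 461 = -1.56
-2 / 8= -1 / 4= -0.25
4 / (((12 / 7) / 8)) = 56 / 3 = 18.67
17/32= 0.53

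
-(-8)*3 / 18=4 / 3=1.33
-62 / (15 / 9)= -186 / 5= -37.20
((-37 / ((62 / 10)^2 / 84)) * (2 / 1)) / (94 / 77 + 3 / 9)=-35897400 / 344999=-104.05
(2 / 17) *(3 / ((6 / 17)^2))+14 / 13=305 / 78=3.91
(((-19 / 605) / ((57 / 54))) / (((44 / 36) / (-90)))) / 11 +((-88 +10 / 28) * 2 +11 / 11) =-17841608 / 102487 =-174.09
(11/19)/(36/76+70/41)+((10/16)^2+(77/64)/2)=273501/217472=1.26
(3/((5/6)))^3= 5832/125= 46.66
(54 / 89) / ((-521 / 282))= -15228 / 46369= -0.33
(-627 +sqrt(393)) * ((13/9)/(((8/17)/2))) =-46189/12 +221 * sqrt(393)/36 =-3727.38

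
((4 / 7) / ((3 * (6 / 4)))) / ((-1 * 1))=-8 / 63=-0.13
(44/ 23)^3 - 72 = -790840/ 12167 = -65.00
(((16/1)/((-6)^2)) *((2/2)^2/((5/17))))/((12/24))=136/45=3.02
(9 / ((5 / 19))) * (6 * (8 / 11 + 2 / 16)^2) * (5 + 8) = 7502625 / 3872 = 1937.66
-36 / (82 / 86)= -37.76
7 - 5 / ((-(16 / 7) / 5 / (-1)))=-63 / 16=-3.94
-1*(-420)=420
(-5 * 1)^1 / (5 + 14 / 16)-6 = -322 / 47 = -6.85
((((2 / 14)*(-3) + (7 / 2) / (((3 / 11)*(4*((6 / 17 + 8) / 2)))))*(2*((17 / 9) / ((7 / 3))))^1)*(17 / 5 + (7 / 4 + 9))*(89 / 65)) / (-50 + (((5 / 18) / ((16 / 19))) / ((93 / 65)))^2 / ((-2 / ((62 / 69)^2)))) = -21405273703062048 / 100505493864741875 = -0.21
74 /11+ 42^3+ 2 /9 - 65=7328965 /99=74029.95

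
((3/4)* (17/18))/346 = 17/8304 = 0.00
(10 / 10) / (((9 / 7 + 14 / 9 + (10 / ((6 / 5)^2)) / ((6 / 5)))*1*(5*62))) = 378 / 1011065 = 0.00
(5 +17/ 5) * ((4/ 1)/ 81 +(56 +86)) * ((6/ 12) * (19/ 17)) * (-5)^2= 7651490/ 459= 16669.91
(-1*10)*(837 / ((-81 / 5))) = 1550 / 3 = 516.67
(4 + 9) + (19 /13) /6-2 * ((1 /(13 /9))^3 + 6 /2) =86737 /13182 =6.58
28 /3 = 9.33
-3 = -3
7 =7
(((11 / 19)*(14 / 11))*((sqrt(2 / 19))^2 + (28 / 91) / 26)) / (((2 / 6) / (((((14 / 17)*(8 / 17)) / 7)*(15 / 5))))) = 0.04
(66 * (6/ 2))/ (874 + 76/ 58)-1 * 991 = -12574901/ 12692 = -990.77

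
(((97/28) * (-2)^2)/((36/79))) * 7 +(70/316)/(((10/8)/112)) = 661825/2844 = 232.71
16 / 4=4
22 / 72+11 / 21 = 209 / 252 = 0.83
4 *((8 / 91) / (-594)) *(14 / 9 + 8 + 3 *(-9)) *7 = 2512 / 34749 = 0.07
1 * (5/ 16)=5/ 16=0.31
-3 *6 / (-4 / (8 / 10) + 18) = -18 / 13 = -1.38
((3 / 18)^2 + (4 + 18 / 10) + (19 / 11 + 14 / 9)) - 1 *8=733 / 660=1.11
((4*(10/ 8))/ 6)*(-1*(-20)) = 50/ 3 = 16.67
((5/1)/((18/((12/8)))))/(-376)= -5/4512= -0.00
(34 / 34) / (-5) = -1 / 5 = -0.20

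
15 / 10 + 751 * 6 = 9015 / 2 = 4507.50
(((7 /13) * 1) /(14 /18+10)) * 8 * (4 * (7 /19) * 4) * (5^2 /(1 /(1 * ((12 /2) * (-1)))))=-8467200 /23959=-353.40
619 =619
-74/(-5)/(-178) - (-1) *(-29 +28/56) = -25439/890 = -28.58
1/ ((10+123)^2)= 1/ 17689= 0.00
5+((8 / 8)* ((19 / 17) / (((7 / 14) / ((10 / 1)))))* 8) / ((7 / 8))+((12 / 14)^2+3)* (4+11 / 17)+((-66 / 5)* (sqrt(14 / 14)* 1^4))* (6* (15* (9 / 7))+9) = -5912232 / 4165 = -1419.50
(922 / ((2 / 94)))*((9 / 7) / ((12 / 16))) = 520008 / 7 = 74286.86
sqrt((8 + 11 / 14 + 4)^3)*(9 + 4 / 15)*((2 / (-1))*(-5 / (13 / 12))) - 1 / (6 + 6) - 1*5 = -61 / 12 + 49762*sqrt(2506) / 637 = 3905.57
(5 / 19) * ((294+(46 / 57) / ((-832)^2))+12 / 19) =29063024755 / 374839296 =77.53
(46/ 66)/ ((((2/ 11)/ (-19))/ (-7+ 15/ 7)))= 7429/ 21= 353.76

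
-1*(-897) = 897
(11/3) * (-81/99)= -3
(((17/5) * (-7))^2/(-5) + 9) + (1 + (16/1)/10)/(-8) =-104613/1000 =-104.61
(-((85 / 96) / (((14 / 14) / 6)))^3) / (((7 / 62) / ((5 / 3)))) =-95189375 / 43008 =-2213.29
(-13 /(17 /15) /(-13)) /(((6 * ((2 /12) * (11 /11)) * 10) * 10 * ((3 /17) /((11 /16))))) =11 /320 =0.03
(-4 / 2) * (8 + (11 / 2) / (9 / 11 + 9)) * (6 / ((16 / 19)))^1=-35131 / 288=-121.98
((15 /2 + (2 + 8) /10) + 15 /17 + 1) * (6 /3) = 353 /17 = 20.76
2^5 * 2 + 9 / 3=67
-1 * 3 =-3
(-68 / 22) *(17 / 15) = -578 / 165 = -3.50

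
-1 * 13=-13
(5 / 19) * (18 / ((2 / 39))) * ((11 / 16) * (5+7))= 57915 / 76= 762.04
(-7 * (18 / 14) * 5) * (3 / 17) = -135 / 17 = -7.94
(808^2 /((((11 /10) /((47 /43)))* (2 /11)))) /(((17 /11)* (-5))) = -337530688 /731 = -461738.29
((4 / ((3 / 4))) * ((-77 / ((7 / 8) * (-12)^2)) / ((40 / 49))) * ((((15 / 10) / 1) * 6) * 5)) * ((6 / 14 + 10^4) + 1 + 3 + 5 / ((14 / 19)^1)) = -3597363 / 2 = -1798681.50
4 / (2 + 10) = 1 / 3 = 0.33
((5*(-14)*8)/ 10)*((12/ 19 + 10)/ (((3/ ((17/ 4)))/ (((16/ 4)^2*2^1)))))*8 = -12307456/ 57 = -215920.28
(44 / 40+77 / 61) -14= -7099 / 610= -11.64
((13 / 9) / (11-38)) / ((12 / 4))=-13 / 729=-0.02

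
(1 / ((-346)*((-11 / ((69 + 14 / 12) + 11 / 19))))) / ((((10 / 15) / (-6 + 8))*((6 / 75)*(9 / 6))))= 201625 / 433884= 0.46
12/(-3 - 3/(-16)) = -64/15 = -4.27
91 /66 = 1.38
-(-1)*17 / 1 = 17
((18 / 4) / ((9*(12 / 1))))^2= 1 / 576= 0.00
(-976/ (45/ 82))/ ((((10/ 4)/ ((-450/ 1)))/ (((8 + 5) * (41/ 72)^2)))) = 109308706/ 81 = 1349490.20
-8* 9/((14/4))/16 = -9/7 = -1.29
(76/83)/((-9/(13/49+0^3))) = -988/36603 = -0.03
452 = 452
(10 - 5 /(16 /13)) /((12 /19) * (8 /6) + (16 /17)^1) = 30685 /9216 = 3.33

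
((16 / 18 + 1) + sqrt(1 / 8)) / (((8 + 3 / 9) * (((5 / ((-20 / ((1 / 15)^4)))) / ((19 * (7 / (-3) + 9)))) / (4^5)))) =-5953536000 - 787968000 * sqrt(2) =-7067891032.32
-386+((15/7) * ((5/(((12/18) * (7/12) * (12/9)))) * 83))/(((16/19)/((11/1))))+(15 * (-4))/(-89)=22017.53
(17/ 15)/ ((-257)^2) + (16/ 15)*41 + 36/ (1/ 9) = 364326301/ 990735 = 367.73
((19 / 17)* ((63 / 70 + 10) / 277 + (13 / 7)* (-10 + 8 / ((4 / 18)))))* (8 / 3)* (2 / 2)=1396348 / 9695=144.03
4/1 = 4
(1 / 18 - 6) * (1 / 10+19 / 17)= -2461 / 340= -7.24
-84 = -84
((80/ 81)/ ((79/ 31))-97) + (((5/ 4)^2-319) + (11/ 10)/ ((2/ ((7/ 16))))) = -847349057/ 2047680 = -413.81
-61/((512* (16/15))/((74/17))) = -33855/69632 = -0.49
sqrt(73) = 8.54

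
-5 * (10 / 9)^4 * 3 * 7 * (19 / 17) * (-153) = 6650000 / 243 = 27366.26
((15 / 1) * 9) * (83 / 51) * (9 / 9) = 3735 / 17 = 219.71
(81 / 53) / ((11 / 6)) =486 / 583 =0.83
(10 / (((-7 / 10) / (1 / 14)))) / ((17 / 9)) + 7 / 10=1331 / 8330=0.16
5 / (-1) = -5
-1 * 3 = -3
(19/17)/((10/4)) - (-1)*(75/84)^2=82917/66640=1.24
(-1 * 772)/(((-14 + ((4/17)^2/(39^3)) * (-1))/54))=357332673204/120002345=2977.71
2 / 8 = 1 / 4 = 0.25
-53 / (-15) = 53 / 15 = 3.53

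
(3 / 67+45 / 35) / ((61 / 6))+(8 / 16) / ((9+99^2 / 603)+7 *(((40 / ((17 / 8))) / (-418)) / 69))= 3575420435823 / 23730055699672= 0.15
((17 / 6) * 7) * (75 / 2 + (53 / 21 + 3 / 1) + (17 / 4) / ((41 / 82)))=9197 / 9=1021.89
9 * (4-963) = -8631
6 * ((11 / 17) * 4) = 264 / 17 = 15.53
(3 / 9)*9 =3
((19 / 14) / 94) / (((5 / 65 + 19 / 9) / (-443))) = -984789 / 336896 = -2.92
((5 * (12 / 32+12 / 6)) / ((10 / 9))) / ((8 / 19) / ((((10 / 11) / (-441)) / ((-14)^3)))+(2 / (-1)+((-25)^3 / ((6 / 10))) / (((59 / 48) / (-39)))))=958455 / 124362700384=0.00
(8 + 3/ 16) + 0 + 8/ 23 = 3141/ 368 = 8.54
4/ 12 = 1/ 3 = 0.33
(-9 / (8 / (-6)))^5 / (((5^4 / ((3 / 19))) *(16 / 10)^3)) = 43046721 / 49807360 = 0.86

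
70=70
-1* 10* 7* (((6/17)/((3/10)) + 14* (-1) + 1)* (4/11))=56280/187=300.96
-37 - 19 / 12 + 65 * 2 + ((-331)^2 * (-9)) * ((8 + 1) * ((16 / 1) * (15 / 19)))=-25558369237 / 228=-112098110.69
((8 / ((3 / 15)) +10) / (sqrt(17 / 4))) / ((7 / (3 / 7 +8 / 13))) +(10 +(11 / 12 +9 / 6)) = 16.03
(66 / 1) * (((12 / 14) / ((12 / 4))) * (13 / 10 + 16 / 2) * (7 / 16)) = 3069 / 40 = 76.72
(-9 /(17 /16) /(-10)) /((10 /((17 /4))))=0.36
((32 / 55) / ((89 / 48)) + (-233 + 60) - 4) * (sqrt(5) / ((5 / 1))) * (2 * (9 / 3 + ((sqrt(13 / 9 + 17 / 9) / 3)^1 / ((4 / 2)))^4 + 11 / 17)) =-52243592581 * sqrt(5) / 202212450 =-577.71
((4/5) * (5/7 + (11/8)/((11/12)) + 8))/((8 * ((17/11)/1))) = 1573/2380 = 0.66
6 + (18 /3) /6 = 7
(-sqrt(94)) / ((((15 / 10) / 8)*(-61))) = 16*sqrt(94) / 183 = 0.85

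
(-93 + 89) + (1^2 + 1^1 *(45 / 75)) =-12 / 5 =-2.40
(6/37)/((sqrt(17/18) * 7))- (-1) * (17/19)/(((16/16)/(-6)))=-102/19 + 18 * sqrt(34)/4403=-5.34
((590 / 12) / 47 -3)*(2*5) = -2755 / 141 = -19.54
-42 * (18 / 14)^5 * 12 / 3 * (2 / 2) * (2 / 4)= -708588 / 2401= -295.12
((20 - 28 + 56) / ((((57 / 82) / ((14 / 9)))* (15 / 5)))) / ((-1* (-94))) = 9184 / 24111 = 0.38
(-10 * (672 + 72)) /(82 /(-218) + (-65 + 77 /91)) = 10542480 /91439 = 115.30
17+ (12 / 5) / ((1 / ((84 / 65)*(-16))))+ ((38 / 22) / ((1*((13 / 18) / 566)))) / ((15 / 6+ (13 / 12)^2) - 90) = -2146724023 / 44440825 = -48.31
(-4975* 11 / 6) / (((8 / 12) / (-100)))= 1368125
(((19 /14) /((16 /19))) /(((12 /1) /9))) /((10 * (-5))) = -1083 /44800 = -0.02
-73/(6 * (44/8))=-73/33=-2.21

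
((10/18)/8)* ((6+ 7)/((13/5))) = 25/72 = 0.35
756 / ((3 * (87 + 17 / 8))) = 2.83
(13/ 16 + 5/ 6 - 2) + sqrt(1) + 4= 223/ 48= 4.65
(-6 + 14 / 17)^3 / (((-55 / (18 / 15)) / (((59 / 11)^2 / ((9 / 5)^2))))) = 3564544 / 132651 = 26.87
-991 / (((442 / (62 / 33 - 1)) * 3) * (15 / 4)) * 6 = -114956 / 109395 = -1.05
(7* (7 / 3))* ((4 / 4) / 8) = 49 / 24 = 2.04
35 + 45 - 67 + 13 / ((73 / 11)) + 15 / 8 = 9831 / 584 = 16.83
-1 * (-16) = 16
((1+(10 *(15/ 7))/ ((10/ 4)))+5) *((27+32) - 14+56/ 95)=441762/ 665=664.30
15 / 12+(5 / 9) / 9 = 425 / 324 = 1.31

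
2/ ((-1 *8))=-1/ 4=-0.25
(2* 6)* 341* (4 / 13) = 16368 / 13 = 1259.08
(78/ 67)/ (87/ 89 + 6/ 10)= 0.74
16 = 16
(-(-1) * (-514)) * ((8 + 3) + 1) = -6168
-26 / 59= -0.44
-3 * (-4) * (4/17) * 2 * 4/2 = 192/17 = 11.29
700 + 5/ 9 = 6305/ 9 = 700.56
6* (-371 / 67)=-2226 / 67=-33.22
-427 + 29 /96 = -40963 /96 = -426.70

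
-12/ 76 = -3/ 19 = -0.16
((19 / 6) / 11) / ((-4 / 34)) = -323 / 132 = -2.45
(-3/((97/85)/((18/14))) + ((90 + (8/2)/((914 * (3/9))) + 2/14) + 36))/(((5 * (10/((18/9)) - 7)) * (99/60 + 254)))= -10885076/226654177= -0.05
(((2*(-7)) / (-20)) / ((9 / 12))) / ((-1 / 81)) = -378 / 5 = -75.60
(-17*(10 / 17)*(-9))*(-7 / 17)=-630 / 17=-37.06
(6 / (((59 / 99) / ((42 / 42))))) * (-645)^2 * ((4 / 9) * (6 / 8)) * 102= 8402040900 / 59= 142407472.88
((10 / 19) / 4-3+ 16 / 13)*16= -6472 / 247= -26.20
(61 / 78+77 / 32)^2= 15832441 / 1557504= 10.17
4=4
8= 8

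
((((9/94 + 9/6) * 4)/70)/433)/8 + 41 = 23362963/569828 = 41.00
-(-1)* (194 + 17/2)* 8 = 1620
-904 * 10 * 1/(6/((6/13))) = -695.38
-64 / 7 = -9.14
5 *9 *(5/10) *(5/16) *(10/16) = 1125/256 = 4.39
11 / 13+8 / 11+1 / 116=26243 / 16588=1.58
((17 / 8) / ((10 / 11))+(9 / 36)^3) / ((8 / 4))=753 / 640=1.18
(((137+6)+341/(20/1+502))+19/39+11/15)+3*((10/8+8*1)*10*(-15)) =-68159029/16965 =-4017.63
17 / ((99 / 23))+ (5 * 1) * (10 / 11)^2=8801 / 1089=8.08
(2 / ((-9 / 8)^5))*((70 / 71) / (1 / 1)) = -4587520 / 4192479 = -1.09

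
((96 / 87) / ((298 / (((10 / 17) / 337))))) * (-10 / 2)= -800 / 24755009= -0.00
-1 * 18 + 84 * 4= 318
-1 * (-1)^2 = -1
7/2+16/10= 51/10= 5.10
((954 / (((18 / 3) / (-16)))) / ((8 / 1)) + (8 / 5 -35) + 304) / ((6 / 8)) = -316 / 5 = -63.20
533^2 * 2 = 568178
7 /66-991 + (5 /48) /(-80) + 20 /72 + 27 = -24421921 /25344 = -963.62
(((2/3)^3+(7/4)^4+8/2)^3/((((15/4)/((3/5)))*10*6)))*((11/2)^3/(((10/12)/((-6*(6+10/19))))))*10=-34845944466723334087/65357217792000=-533161.38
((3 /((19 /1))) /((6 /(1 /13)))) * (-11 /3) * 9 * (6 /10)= -99 /2470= -0.04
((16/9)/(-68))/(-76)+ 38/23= 110489/66861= 1.65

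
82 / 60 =41 / 30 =1.37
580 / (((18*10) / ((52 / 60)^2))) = 4901 / 2025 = 2.42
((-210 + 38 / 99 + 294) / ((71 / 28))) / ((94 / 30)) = 1169560 / 110121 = 10.62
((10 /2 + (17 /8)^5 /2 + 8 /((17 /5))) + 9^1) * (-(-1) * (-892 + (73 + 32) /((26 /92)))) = -19787.03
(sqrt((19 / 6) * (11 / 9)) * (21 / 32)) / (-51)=-7 * sqrt(1254) / 9792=-0.03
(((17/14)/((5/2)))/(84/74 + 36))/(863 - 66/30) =629/41395872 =0.00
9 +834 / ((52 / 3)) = 1485 / 26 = 57.12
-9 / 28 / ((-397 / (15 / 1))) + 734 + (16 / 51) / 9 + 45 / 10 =3768247015 / 5102244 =738.55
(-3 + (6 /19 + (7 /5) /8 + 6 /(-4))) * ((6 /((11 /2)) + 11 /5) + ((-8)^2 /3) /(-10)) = -52907 /11400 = -4.64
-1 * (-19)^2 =-361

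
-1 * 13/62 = -13/62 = -0.21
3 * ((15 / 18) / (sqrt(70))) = sqrt(70) / 28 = 0.30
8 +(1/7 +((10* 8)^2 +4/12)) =134578/21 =6408.48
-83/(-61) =1.36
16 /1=16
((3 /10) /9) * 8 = 4 /15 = 0.27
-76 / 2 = -38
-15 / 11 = -1.36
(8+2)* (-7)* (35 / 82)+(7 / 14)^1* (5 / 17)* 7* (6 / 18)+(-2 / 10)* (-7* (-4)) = -734671 / 20910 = -35.13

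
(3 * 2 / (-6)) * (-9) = 9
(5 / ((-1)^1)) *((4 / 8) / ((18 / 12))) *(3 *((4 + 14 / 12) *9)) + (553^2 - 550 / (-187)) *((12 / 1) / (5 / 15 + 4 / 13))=4865881983 / 850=5724567.04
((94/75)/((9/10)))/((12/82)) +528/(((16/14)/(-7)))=-1305916/405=-3224.48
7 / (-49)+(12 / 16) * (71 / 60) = 417 / 560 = 0.74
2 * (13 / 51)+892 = 45518 / 51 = 892.51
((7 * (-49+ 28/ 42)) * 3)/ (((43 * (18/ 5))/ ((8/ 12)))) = -5075/ 1161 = -4.37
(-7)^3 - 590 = -933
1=1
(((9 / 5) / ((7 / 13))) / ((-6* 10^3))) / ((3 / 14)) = -13 / 5000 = -0.00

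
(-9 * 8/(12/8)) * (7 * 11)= -3696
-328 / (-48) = 41 / 6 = 6.83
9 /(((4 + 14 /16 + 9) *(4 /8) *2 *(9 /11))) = 88 /111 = 0.79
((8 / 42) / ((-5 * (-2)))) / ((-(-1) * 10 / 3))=1 / 175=0.01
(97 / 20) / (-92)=-97 / 1840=-0.05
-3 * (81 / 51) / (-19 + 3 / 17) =81 / 320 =0.25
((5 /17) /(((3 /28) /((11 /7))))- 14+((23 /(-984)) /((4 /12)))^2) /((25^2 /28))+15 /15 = 485473381 /857310000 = 0.57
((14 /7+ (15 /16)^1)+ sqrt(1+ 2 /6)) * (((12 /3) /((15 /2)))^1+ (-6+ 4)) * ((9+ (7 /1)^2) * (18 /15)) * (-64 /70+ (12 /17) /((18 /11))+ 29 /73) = 56965744 * sqrt(3) /9772875+ 167336873 /6515250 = 35.78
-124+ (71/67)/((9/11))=-122.70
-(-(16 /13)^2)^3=16777216 /4826809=3.48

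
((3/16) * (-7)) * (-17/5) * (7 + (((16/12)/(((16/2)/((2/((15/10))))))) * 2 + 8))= 16541/240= 68.92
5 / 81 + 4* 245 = 79385 / 81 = 980.06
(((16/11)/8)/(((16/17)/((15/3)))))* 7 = 595/88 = 6.76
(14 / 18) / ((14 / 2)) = 1 / 9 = 0.11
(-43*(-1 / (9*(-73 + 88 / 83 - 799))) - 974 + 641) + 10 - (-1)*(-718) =-677269841 / 650592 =-1041.01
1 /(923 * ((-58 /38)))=-19 /26767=-0.00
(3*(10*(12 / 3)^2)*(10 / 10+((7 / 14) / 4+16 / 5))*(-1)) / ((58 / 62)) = -64356 / 29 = -2219.17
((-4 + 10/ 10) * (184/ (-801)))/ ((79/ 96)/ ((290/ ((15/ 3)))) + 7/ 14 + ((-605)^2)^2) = 341504/ 66391232623574807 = 0.00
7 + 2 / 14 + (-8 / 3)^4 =32722 / 567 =57.71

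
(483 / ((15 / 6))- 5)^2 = 885481 / 25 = 35419.24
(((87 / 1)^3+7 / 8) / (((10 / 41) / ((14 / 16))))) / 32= 1511924897 / 20480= 73824.46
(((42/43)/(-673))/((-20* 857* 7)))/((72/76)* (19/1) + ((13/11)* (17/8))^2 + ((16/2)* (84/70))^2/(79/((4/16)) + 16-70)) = 7608480/15509979395149849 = 0.00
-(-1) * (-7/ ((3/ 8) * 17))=-56/ 51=-1.10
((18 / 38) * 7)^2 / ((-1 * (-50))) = 3969 / 18050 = 0.22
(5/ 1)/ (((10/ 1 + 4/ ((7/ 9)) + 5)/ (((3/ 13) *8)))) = 280/ 611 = 0.46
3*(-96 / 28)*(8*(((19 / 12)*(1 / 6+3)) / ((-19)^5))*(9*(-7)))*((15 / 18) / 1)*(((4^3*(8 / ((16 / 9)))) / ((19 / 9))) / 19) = -155520 / 2476099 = -0.06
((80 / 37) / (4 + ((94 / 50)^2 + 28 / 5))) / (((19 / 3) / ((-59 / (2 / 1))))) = -4425000 / 5770927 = -0.77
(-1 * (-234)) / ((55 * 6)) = 39 / 55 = 0.71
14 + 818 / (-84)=179 / 42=4.26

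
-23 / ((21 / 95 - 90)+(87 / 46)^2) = 4623460 / 17328309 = 0.27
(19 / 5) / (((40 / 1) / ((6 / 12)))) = 19 / 400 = 0.05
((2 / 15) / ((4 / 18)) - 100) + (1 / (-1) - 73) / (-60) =-98.17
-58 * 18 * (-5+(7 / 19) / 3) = 96744 / 19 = 5091.79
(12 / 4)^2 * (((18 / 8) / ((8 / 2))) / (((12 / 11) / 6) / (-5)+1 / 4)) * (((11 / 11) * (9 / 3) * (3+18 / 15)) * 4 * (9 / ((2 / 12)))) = 3031182 / 47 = 64493.23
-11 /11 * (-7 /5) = 7 /5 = 1.40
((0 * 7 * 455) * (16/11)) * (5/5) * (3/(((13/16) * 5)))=0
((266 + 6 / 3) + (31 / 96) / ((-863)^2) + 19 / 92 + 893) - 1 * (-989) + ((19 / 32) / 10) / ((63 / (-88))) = 371255915860253 / 172667244960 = 2150.12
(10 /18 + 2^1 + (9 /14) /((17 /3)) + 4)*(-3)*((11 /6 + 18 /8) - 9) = 842815 /8568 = 98.37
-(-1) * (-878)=-878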